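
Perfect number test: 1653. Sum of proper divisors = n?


Proper divisors of 1653: 1, 3, 19, 29, 57, 87, 551
Sum = 1 + 3 + 19 + 29 + 57 + 87 + 551 = 747

No, 1653 is not perfect (747 ≠ 1653)


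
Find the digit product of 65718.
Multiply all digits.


6 × 5 × 7 × 1 × 8 = 1680


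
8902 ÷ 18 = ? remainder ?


8902 = 18 * 494 + 10
Check: 8892 + 10 = 8902

q = 494, r = 10


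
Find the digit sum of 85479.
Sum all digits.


8 + 5 + 4 + 7 + 9 = 33


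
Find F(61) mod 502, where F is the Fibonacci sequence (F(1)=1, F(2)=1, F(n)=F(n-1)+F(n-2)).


F(k) mod 502 for k=1..61:
1, 1, 2, 3, 5, 8, 13, 21, 34, 55, 89, 144, 233, 377, 108, 485, 91, 74, 165, 239, 404, 141, 43, 184, 227, 411, 136, 45, 181, 226, 407, 131, 36, 167, 203, 370, 71, 441, 10, 451, 461, 410, 369, 277, 144, 421, 63, 484, 45, 27, 72, 99, 171, 270, 441, 209, 148, 357, 3, 360, 363
F(61) mod 502 = 363


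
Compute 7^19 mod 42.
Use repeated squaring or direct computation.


7^1 mod 42 = 7
7^2 mod 42 = 7
7^3 mod 42 = 7
7^4 mod 42 = 7
7^5 mod 42 = 7
7^6 mod 42 = 7
7^7 mod 42 = 7
7^8 mod 42 = 7
7^9 mod 42 = 7
7^10 mod 42 = 7
7^11 mod 42 = 7
7^12 mod 42 = 7
7^13 mod 42 = 7
7^14 mod 42 = 7
7^15 mod 42 = 7
7^16 mod 42 = 7
7^17 mod 42 = 7
7^18 mod 42 = 7
7^19 mod 42 = 7


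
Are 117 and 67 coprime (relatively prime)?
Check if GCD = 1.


Euclidean algorithm:
117 = 1 * 67 + 50
67 = 1 * 50 + 17
50 = 2 * 17 + 16
17 = 1 * 16 + 1
16 = 16 * 1 + 0
GCD(117, 67) = 1

Yes, coprime (GCD = 1)


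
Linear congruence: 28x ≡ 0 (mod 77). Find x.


GCD(28, 77) = 7 divides 0
Divide: 4x ≡ 0 (mod 11)
x ≡ 0 (mod 11)


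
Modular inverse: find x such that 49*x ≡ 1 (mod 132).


Use the extended Euclidean algorithm on (132, 49); each row r = 132*s + 49*t:
r=132, s=1, t=0
r=49, s=0, t=1
q=2: r=34, s=1, t=-2   [132*(1) + 49*(-2) = 34]
q=1: r=15, s=-1, t=3   [132*(-1) + 49*(3) = 15]
q=2: r=4, s=3, t=-8   [132*(3) + 49*(-8) = 4]
q=3: r=3, s=-10, t=27   [132*(-10) + 49*(27) = 3]
q=1: r=1, s=13, t=-35   [132*(13) + 49*(-35) = 1]
q=3: r=0, s=-49, t=132   [132*(-49) + 49*(132) = 0]
GCD = 1 with t = -35, so 49*(-35) ≡ 1 (mod 132)
Inverse = -35 mod 132 = 97
Check: 49 * 97 = 4753 ≡ 1 (mod 132)

49^(-1) ≡ 97 (mod 132)


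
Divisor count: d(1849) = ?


1849 = 43^2
d(1849) = (2+1) = 3

3 divisors


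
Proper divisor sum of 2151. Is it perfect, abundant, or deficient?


Proper divisors: 1, 3, 9, 239, 717
Sum = 1 + 3 + 9 + 239 + 717 = 969
969 < 2151 → deficient

s(2151) = 969 (deficient)


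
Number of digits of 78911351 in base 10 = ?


78911351 has 8 digits in base 10
floor(log10(78911351)) + 1 = floor(7.8971) + 1 = 8

8 digits (base 10)


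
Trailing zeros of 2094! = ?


floor(2094/5) = 418
floor(2094/25) = 83
floor(2094/125) = 16
floor(2094/625) = 3
Total = 520

520 trailing zeros


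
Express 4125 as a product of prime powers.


4125 / 3 = 1375
1375 / 5 = 275
275 / 5 = 55
55 / 5 = 11
11 / 11 = 1
4125 = 3 × 5^3 × 11


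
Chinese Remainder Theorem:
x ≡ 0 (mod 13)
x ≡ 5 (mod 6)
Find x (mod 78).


M = 13*6 = 78
M1 = M/13 = 6, M2 = M/6 = 13
M1^(-1) mod 13 = 11, M2^(-1) mod 6 = 1
x = 0*6*11 + 5*13*1 = 65
65 mod 78 = 65
Check: 65 mod 13 = 0 ✓, 65 mod 6 = 5 ✓

x ≡ 65 (mod 78)


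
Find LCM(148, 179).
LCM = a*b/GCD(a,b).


GCD(148, 179) = 1
LCM = 148*179/1 = 26492/1 = 26492

LCM = 26492


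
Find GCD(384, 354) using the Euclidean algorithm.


384 = 1 * 354 + 30
354 = 11 * 30 + 24
30 = 1 * 24 + 6
24 = 4 * 6 + 0
GCD = 6


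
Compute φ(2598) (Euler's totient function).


2598 = 2 × 3 × 433
Prime factors: 2, 3, 433
φ(2598) = 2598 × (1-1/2) × (1-1/3) × (1-1/433)
= 2598 × 1/2 × 2/3 × 432/433 = 864

φ(2598) = 864


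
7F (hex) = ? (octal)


7F (base 16) = 127 (decimal)
127 (decimal) = 177 (base 8)


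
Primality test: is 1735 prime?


1735 / 5 = 347 (exact division)
1735 is NOT prime.

No, 1735 is not prime


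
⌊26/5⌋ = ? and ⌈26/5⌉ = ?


26/5 = 5.2000
floor = 5
ceil = 6

floor = 5, ceil = 6


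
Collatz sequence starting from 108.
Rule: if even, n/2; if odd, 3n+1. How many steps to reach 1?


108 → 54 → 27 → 82 → 41 → 124 → 62 → 31 → 94 → 47 → 142 → 71 → 214 → 107 → 322 → 161 → 484 → 242 → 121 → 364 → 182 → 91 → 274 → 137 → 412 → 206 → 103 → 310 → 155 → 466 → 233 → 700 → 350 → 175 → 526 → 263 → 790 → 395 → 1186 → 593 → 1780 → 890 → 445 → 1336 → 668 → 334 → 167 → 502 → 251 → 754 → 377 → 1132 → 566 → 283 → 850 → 425 → 1276 → 638 → 319 → 958 → 479 → 1438 → 719 → 2158 → 1079 → 3238 → 1619 → 4858 → 2429 → 7288 → 3644 → 1822 → 911 → 2734 → 1367 → 4102 → 2051 → 6154 → 3077 → 9232 → 4616 → 2308 → 1154 → 577 → 1732 → 866 → 433 → 1300 → 650 → 325 → 976 → 488 → 244 → 122 → 61 → 184 → 92 → 46 → 23 → 70 → 35 → 106 → 53 → 160 → 80 → 40 → 20 → 10 → 5 → 16 → 8 → 4 → 2 → 1
Total steps = 113

113 steps


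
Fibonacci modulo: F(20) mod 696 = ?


F(k) mod 696 for k=1..20:
1, 1, 2, 3, 5, 8, 13, 21, 34, 55, 89, 144, 233, 377, 610, 291, 205, 496, 5, 501
F(20) mod 696 = 501


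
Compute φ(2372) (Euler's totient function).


2372 = 2^2 × 593
Prime factors: 2, 593
φ(2372) = 2372 × (1-1/2) × (1-1/593)
= 2372 × 1/2 × 592/593 = 1184

φ(2372) = 1184


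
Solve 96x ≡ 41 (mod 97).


GCD(96, 97) = 1, unique solution
a^(-1) mod 97 = 96
x = 96 * 41 mod 97 = 56

x ≡ 56 (mod 97)


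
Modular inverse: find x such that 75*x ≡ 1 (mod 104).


Use the extended Euclidean algorithm on (104, 75); each row r = 104*s + 75*t:
r=104, s=1, t=0
r=75, s=0, t=1
q=1: r=29, s=1, t=-1   [104*(1) + 75*(-1) = 29]
q=2: r=17, s=-2, t=3   [104*(-2) + 75*(3) = 17]
q=1: r=12, s=3, t=-4   [104*(3) + 75*(-4) = 12]
q=1: r=5, s=-5, t=7   [104*(-5) + 75*(7) = 5]
q=2: r=2, s=13, t=-18   [104*(13) + 75*(-18) = 2]
q=2: r=1, s=-31, t=43   [104*(-31) + 75*(43) = 1]
q=2: r=0, s=75, t=-104   [104*(75) + 75*(-104) = 0]
GCD = 1 with t = 43, so 75*(43) ≡ 1 (mod 104)
Inverse = 43 mod 104 = 43
Check: 75 * 43 = 3225 ≡ 1 (mod 104)

75^(-1) ≡ 43 (mod 104)


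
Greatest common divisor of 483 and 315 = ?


483 = 1 * 315 + 168
315 = 1 * 168 + 147
168 = 1 * 147 + 21
147 = 7 * 21 + 0
GCD = 21


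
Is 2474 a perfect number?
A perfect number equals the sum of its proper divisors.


Proper divisors of 2474: 1, 2, 1237
Sum = 1 + 2 + 1237 = 1240

No, 2474 is not perfect (1240 ≠ 2474)


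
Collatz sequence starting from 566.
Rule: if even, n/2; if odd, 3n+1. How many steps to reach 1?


566 → 283 → 850 → 425 → 1276 → 638 → 319 → 958 → 479 → 1438 → 719 → 2158 → 1079 → 3238 → 1619 → 4858 → 2429 → 7288 → 3644 → 1822 → 911 → 2734 → 1367 → 4102 → 2051 → 6154 → 3077 → 9232 → 4616 → 2308 → 1154 → 577 → 1732 → 866 → 433 → 1300 → 650 → 325 → 976 → 488 → 244 → 122 → 61 → 184 → 92 → 46 → 23 → 70 → 35 → 106 → 53 → 160 → 80 → 40 → 20 → 10 → 5 → 16 → 8 → 4 → 2 → 1
Total steps = 61

61 steps


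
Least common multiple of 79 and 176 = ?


GCD(79, 176) = 1
LCM = 79*176/1 = 13904/1 = 13904

LCM = 13904


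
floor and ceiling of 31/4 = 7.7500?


31/4 = 7.7500
floor = 7
ceil = 8

floor = 7, ceil = 8


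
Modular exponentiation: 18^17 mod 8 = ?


18^1 mod 8 = 2
18^2 mod 8 = 4
18^3 mod 8 = 0
18^4 mod 8 = 0
18^5 mod 8 = 0
18^6 mod 8 = 0
18^7 mod 8 = 0
18^8 mod 8 = 0
18^9 mod 8 = 0
18^10 mod 8 = 0
18^11 mod 8 = 0
18^12 mod 8 = 0
18^13 mod 8 = 0
18^14 mod 8 = 0
18^15 mod 8 = 0
18^16 mod 8 = 0
18^17 mod 8 = 0


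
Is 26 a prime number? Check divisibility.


26 / 2 = 13 (exact division)
26 is NOT prime.

No, 26 is not prime


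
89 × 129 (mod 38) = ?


89 × 129 = 11481
11481 mod 38 = 5


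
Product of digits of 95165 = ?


9 × 5 × 1 × 6 × 5 = 1350


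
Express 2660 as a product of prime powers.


2660 / 2 = 1330
1330 / 2 = 665
665 / 5 = 133
133 / 7 = 19
19 / 19 = 1
2660 = 2^2 × 5 × 7 × 19


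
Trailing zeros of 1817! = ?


floor(1817/5) = 363
floor(1817/25) = 72
floor(1817/125) = 14
floor(1817/625) = 2
Total = 451

451 trailing zeros


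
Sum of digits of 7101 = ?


7 + 1 + 0 + 1 = 9


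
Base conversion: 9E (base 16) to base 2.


9E (base 16) = 158 (decimal)
158 (decimal) = 10011110 (base 2)


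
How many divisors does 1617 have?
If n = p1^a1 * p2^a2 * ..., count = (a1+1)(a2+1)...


1617 = 3^1 × 7^2 × 11^1
d(1617) = (1+1) × (2+1) × (1+1) = 12

12 divisors


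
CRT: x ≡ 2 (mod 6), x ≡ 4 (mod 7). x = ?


M = 6*7 = 42
M1 = M/6 = 7, M2 = M/7 = 6
M1^(-1) mod 6 = 1, M2^(-1) mod 7 = 6
x = 2*7*1 + 4*6*6 = 158
158 mod 42 = 32
Check: 32 mod 6 = 2 ✓, 32 mod 7 = 4 ✓

x ≡ 32 (mod 42)


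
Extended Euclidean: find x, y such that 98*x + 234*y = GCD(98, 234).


Tabular extended Euclidean (each row: r = 98*s + 234*t):
r=98, s=1, t=0
r=234, s=0, t=1
q=0: r=98, s=1, t=0   [98*(1) + 234*(0) = 98]
q=2: r=38, s=-2, t=1   [98*(-2) + 234*(1) = 38]
q=2: r=22, s=5, t=-2   [98*(5) + 234*(-2) = 22]
q=1: r=16, s=-7, t=3   [98*(-7) + 234*(3) = 16]
q=1: r=6, s=12, t=-5   [98*(12) + 234*(-5) = 6]
q=2: r=4, s=-31, t=13   [98*(-31) + 234*(13) = 4]
q=1: r=2, s=43, t=-18   [98*(43) + 234*(-18) = 2]
q=2: r=0, s=-117, t=49   [98*(-117) + 234*(49) = 0]
GCD = 2; from the row with r=2: x=43, y=-18
Check: 98*(43) + 234*(-18) = 4214 - 4212 = 2

GCD = 2, x = 43, y = -18


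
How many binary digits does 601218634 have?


601218634 in base 2 = 100011110101011101111001001010
Number of digits = 30

30 digits (base 2)


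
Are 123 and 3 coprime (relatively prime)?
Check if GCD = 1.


Euclidean algorithm:
123 = 41 * 3 + 0
GCD(123, 3) = 3

No, not coprime (GCD = 3)


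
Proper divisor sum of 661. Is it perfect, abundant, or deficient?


Proper divisors: 1
Sum = 1 = 1
1 < 661 → deficient

s(661) = 1 (deficient)


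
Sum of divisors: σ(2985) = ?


Divisors of 2985: 1, 3, 5, 15, 199, 597, 995, 2985
Sum = 1 + 3 + 5 + 15 + 199 + 597 + 995 + 2985 = 4800

σ(2985) = 4800


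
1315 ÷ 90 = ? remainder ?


1315 = 90 * 14 + 55
Check: 1260 + 55 = 1315

q = 14, r = 55


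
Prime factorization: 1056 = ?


1056 / 2 = 528
528 / 2 = 264
264 / 2 = 132
132 / 2 = 66
66 / 2 = 33
33 / 3 = 11
11 / 11 = 1
1056 = 2^5 × 3 × 11


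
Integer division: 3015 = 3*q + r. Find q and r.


3015 = 3 * 1005 + 0
Check: 3015 + 0 = 3015

q = 1005, r = 0


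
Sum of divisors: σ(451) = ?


Divisors of 451: 1, 11, 41, 451
Sum = 1 + 11 + 41 + 451 = 504

σ(451) = 504


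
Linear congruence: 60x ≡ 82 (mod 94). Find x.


GCD(60, 94) = 2 divides 82
Divide: 30x ≡ 41 (mod 47)
x ≡ 28 (mod 47)


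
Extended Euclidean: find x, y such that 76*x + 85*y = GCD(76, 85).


Tabular extended Euclidean (each row: r = 76*s + 85*t):
r=76, s=1, t=0
r=85, s=0, t=1
q=0: r=76, s=1, t=0   [76*(1) + 85*(0) = 76]
q=1: r=9, s=-1, t=1   [76*(-1) + 85*(1) = 9]
q=8: r=4, s=9, t=-8   [76*(9) + 85*(-8) = 4]
q=2: r=1, s=-19, t=17   [76*(-19) + 85*(17) = 1]
q=4: r=0, s=85, t=-76   [76*(85) + 85*(-76) = 0]
GCD = 1; from the row with r=1: x=-19, y=17
Check: 76*(-19) + 85*(17) = -1444 + 1445 = 1

GCD = 1, x = -19, y = 17


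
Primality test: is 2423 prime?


Check divisors up to sqrt(2423) = 49.2240
No divisors found.
2423 is prime.

Yes, 2423 is prime


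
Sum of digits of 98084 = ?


9 + 8 + 0 + 8 + 4 = 29


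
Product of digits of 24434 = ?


2 × 4 × 4 × 3 × 4 = 384


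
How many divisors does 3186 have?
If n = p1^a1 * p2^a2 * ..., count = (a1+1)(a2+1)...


3186 = 2^1 × 3^3 × 59^1
d(3186) = (1+1) × (3+1) × (1+1) = 16

16 divisors


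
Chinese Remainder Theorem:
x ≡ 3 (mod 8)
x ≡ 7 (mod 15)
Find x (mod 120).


M = 8*15 = 120
M1 = M/8 = 15, M2 = M/15 = 8
M1^(-1) mod 8 = 7, M2^(-1) mod 15 = 2
x = 3*15*7 + 7*8*2 = 427
427 mod 120 = 67
Check: 67 mod 8 = 3 ✓, 67 mod 15 = 7 ✓

x ≡ 67 (mod 120)


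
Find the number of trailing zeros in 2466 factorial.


floor(2466/5) = 493
floor(2466/25) = 98
floor(2466/125) = 19
floor(2466/625) = 3
Total = 613

613 trailing zeros


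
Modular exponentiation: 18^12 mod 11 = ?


18^1 mod 11 = 7
18^2 mod 11 = 5
18^3 mod 11 = 2
18^4 mod 11 = 3
18^5 mod 11 = 10
18^6 mod 11 = 4
18^7 mod 11 = 6
18^8 mod 11 = 9
18^9 mod 11 = 8
18^10 mod 11 = 1
18^11 mod 11 = 7
18^12 mod 11 = 5


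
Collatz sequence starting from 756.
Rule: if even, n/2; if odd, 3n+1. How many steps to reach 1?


756 → 378 → 189 → 568 → 284 → 142 → 71 → 214 → 107 → 322 → 161 → 484 → 242 → 121 → 364 → 182 → 91 → 274 → 137 → 412 → 206 → 103 → 310 → 155 → 466 → 233 → 700 → 350 → 175 → 526 → 263 → 790 → 395 → 1186 → 593 → 1780 → 890 → 445 → 1336 → 668 → 334 → 167 → 502 → 251 → 754 → 377 → 1132 → 566 → 283 → 850 → 425 → 1276 → 638 → 319 → 958 → 479 → 1438 → 719 → 2158 → 1079 → 3238 → 1619 → 4858 → 2429 → 7288 → 3644 → 1822 → 911 → 2734 → 1367 → 4102 → 2051 → 6154 → 3077 → 9232 → 4616 → 2308 → 1154 → 577 → 1732 → 866 → 433 → 1300 → 650 → 325 → 976 → 488 → 244 → 122 → 61 → 184 → 92 → 46 → 23 → 70 → 35 → 106 → 53 → 160 → 80 → 40 → 20 → 10 → 5 → 16 → 8 → 4 → 2 → 1
Total steps = 108

108 steps


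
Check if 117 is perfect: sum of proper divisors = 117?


Proper divisors of 117: 1, 3, 9, 13, 39
Sum = 1 + 3 + 9 + 13 + 39 = 65

No, 117 is not perfect (65 ≠ 117)


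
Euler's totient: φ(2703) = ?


2703 = 3 × 17 × 53
Prime factors: 3, 17, 53
φ(2703) = 2703 × (1-1/3) × (1-1/17) × (1-1/53)
= 2703 × 2/3 × 16/17 × 52/53 = 1664

φ(2703) = 1664


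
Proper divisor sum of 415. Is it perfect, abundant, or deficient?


Proper divisors: 1, 5, 83
Sum = 1 + 5 + 83 = 89
89 < 415 → deficient

s(415) = 89 (deficient)


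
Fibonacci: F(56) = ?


Sequence: 1, 1, 2, 3, 5, 8, 13, 21, 34, 55, 89, 144, 233, 377, 610, 987, 1597, 2584, 4181, 6765, 10946, 17711, 28657, 46368, 75025, 121393, 196418, 317811, 514229, 832040, 1346269, 2178309, 3524578, 5702887, 9227465, 14930352, 24157817, 39088169, 63245986, 102334155, 165580141, 267914296, 433494437, 701408733, 1134903170, 1836311903, 2971215073, 4807526976, 7778742049, 12586269025, 20365011074, 32951280099, 53316291173, 86267571272, 139583862445, 225851433717
F(56) = 225851433717


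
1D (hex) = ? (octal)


1D (base 16) = 29 (decimal)
29 (decimal) = 35 (base 8)


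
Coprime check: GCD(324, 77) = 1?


Euclidean algorithm:
324 = 4 * 77 + 16
77 = 4 * 16 + 13
16 = 1 * 13 + 3
13 = 4 * 3 + 1
3 = 3 * 1 + 0
GCD(324, 77) = 1

Yes, coprime (GCD = 1)


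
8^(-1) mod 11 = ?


Use the extended Euclidean algorithm on (11, 8); each row r = 11*s + 8*t:
r=11, s=1, t=0
r=8, s=0, t=1
q=1: r=3, s=1, t=-1   [11*(1) + 8*(-1) = 3]
q=2: r=2, s=-2, t=3   [11*(-2) + 8*(3) = 2]
q=1: r=1, s=3, t=-4   [11*(3) + 8*(-4) = 1]
q=2: r=0, s=-8, t=11   [11*(-8) + 8*(11) = 0]
GCD = 1 with t = -4, so 8*(-4) ≡ 1 (mod 11)
Inverse = -4 mod 11 = 7
Check: 8 * 7 = 56 ≡ 1 (mod 11)

8^(-1) ≡ 7 (mod 11)


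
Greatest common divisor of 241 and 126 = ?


241 = 1 * 126 + 115
126 = 1 * 115 + 11
115 = 10 * 11 + 5
11 = 2 * 5 + 1
5 = 5 * 1 + 0
GCD = 1


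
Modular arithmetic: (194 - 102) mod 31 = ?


194 - 102 = 92
92 mod 31 = 30


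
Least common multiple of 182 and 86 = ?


GCD(182, 86) = 2
LCM = 182*86/2 = 15652/2 = 7826

LCM = 7826


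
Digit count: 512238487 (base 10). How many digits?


512238487 has 9 digits in base 10
floor(log10(512238487)) + 1 = floor(8.7095) + 1 = 9

9 digits (base 10)


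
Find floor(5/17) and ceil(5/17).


5/17 = 0.2941
floor = 0
ceil = 1

floor = 0, ceil = 1


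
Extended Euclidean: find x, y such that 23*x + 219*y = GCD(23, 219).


Tabular extended Euclidean (each row: r = 23*s + 219*t):
r=23, s=1, t=0
r=219, s=0, t=1
q=0: r=23, s=1, t=0   [23*(1) + 219*(0) = 23]
q=9: r=12, s=-9, t=1   [23*(-9) + 219*(1) = 12]
q=1: r=11, s=10, t=-1   [23*(10) + 219*(-1) = 11]
q=1: r=1, s=-19, t=2   [23*(-19) + 219*(2) = 1]
q=11: r=0, s=219, t=-23   [23*(219) + 219*(-23) = 0]
GCD = 1; from the row with r=1: x=-19, y=2
Check: 23*(-19) + 219*(2) = -437 + 438 = 1

GCD = 1, x = -19, y = 2


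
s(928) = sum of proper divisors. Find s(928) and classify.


Proper divisors: 1, 2, 4, 8, 16, 29, 32, 58, 116, 232, 464
Sum = 1 + 2 + 4 + 8 + 16 + 29 + 32 + 58 + 116 + 232 + 464 = 962
962 > 928 → abundant

s(928) = 962 (abundant)


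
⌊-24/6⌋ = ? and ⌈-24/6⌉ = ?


-24/6 = -4.0000
floor = -4
ceil = -4

floor = -4, ceil = -4


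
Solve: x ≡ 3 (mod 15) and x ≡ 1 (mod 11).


M = 15*11 = 165
M1 = M/15 = 11, M2 = M/11 = 15
M1^(-1) mod 15 = 11, M2^(-1) mod 11 = 3
x = 3*11*11 + 1*15*3 = 408
408 mod 165 = 78
Check: 78 mod 15 = 3 ✓, 78 mod 11 = 1 ✓

x ≡ 78 (mod 165)


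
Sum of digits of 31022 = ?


3 + 1 + 0 + 2 + 2 = 8


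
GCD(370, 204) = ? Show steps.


370 = 1 * 204 + 166
204 = 1 * 166 + 38
166 = 4 * 38 + 14
38 = 2 * 14 + 10
14 = 1 * 10 + 4
10 = 2 * 4 + 2
4 = 2 * 2 + 0
GCD = 2


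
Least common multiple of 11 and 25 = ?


GCD(11, 25) = 1
LCM = 11*25/1 = 275/1 = 275

LCM = 275


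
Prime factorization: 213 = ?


213 / 3 = 71
71 / 71 = 1
213 = 3 × 71


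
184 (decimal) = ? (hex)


184 (base 10) = 184 (decimal)
184 (decimal) = B8 (base 16)


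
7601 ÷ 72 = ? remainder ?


7601 = 72 * 105 + 41
Check: 7560 + 41 = 7601

q = 105, r = 41


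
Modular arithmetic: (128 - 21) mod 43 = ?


128 - 21 = 107
107 mod 43 = 21


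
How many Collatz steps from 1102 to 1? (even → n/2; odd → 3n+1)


1102 → 551 → 1654 → 827 → 2482 → 1241 → 3724 → 1862 → 931 → 2794 → 1397 → 4192 → 2096 → 1048 → 524 → 262 → 131 → 394 → 197 → 592 → 296 → 148 → 74 → 37 → 112 → 56 → 28 → 14 → 7 → 22 → 11 → 34 → 17 → 52 → 26 → 13 → 40 → 20 → 10 → 5 → 16 → 8 → 4 → 2 → 1
Total steps = 44

44 steps


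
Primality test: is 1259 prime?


Check divisors up to sqrt(1259) = 35.4824
No divisors found.
1259 is prime.

Yes, 1259 is prime


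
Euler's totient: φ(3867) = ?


3867 = 3 × 1289
Prime factors: 3, 1289
φ(3867) = 3867 × (1-1/3) × (1-1/1289)
= 3867 × 2/3 × 1288/1289 = 2576

φ(3867) = 2576


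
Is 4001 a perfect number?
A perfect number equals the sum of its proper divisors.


Proper divisors of 4001: 1
Sum = 1 = 1

No, 4001 is not perfect (1 ≠ 4001)


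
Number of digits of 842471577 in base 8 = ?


842471577 in base 8 = 6215614231
Number of digits = 10

10 digits (base 8)


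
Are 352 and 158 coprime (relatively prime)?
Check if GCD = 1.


Euclidean algorithm:
352 = 2 * 158 + 36
158 = 4 * 36 + 14
36 = 2 * 14 + 8
14 = 1 * 8 + 6
8 = 1 * 6 + 2
6 = 3 * 2 + 0
GCD(352, 158) = 2

No, not coprime (GCD = 2)


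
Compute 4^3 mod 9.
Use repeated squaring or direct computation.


4^1 mod 9 = 4
4^2 mod 9 = 7
4^3 mod 9 = 1


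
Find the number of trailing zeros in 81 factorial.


floor(81/5) = 16
floor(81/25) = 3
Total = 19

19 trailing zeros


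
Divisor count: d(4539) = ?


4539 = 3^1 × 17^1 × 89^1
d(4539) = (1+1) × (1+1) × (1+1) = 8

8 divisors


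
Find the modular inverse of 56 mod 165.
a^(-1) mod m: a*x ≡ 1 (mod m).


Use the extended Euclidean algorithm on (165, 56); each row r = 165*s + 56*t:
r=165, s=1, t=0
r=56, s=0, t=1
q=2: r=53, s=1, t=-2   [165*(1) + 56*(-2) = 53]
q=1: r=3, s=-1, t=3   [165*(-1) + 56*(3) = 3]
q=17: r=2, s=18, t=-53   [165*(18) + 56*(-53) = 2]
q=1: r=1, s=-19, t=56   [165*(-19) + 56*(56) = 1]
q=2: r=0, s=56, t=-165   [165*(56) + 56*(-165) = 0]
GCD = 1 with t = 56, so 56*(56) ≡ 1 (mod 165)
Inverse = 56 mod 165 = 56
Check: 56 * 56 = 3136 ≡ 1 (mod 165)

56^(-1) ≡ 56 (mod 165)


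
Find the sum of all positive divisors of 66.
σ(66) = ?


Divisors of 66: 1, 2, 3, 6, 11, 22, 33, 66
Sum = 1 + 2 + 3 + 6 + 11 + 22 + 33 + 66 = 144

σ(66) = 144


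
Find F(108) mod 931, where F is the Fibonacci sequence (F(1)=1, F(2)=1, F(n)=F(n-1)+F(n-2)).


F(k) mod 931 for k=1..108:
1, 1, 2, 3, 5, 8, 13, 21, 34, 55, 89, 144, 233, 377, 610, 56, 666, 722, 457, 248, 705, 22, 727, 749, 545, 363, 908, 340, 317, 657, 43, 700, 743, 512, 324, 836, 229, 134, 363, 497, 860, 426, 355, 781, 205, 55, 260, 315, 575, 890, 534, 493, 96, 589, 685, 343, 97, 440, 537, 46, 583, 629, 281, 910, 260, 239, 499, 738, 306, 113, 419, 532, 20, 552, 572, 193, 765, 27, 792, 819, 680, 568, 317, 885, 271, 225, 496, 721, 286, 76, 362, 438, 800, 307, 176, 483, 659, 211, 870, 150, 89, 239, 328, 567, 895, 531, 495, 95
F(108) mod 931 = 95


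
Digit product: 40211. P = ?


4 × 0 × 2 × 1 × 1 = 0


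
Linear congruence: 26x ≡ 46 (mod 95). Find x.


GCD(26, 95) = 1, unique solution
a^(-1) mod 95 = 11
x = 11 * 46 mod 95 = 31

x ≡ 31 (mod 95)


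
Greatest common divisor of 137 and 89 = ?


137 = 1 * 89 + 48
89 = 1 * 48 + 41
48 = 1 * 41 + 7
41 = 5 * 7 + 6
7 = 1 * 6 + 1
6 = 6 * 1 + 0
GCD = 1


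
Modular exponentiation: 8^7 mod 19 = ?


8^1 mod 19 = 8
8^2 mod 19 = 7
8^3 mod 19 = 18
8^4 mod 19 = 11
8^5 mod 19 = 12
8^6 mod 19 = 1
8^7 mod 19 = 8


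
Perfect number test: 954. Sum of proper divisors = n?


Proper divisors of 954: 1, 2, 3, 6, 9, 18, 53, 106, 159, 318, 477
Sum = 1 + 2 + 3 + 6 + 9 + 18 + 53 + 106 + 159 + 318 + 477 = 1152

No, 954 is not perfect (1152 ≠ 954)


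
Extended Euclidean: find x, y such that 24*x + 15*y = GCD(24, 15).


Tabular extended Euclidean (each row: r = 24*s + 15*t):
r=24, s=1, t=0
r=15, s=0, t=1
q=1: r=9, s=1, t=-1   [24*(1) + 15*(-1) = 9]
q=1: r=6, s=-1, t=2   [24*(-1) + 15*(2) = 6]
q=1: r=3, s=2, t=-3   [24*(2) + 15*(-3) = 3]
q=2: r=0, s=-5, t=8   [24*(-5) + 15*(8) = 0]
GCD = 3; from the row with r=3: x=2, y=-3
Check: 24*(2) + 15*(-3) = 48 - 45 = 3

GCD = 3, x = 2, y = -3


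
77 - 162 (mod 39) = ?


77 - 162 = -85
-85 mod 39 = 32


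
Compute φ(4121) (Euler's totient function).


4121 = 13 × 317
Prime factors: 13, 317
φ(4121) = 4121 × (1-1/13) × (1-1/317)
= 4121 × 12/13 × 316/317 = 3792

φ(4121) = 3792


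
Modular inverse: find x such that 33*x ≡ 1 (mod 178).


Use the extended Euclidean algorithm on (178, 33); each row r = 178*s + 33*t:
r=178, s=1, t=0
r=33, s=0, t=1
q=5: r=13, s=1, t=-5   [178*(1) + 33*(-5) = 13]
q=2: r=7, s=-2, t=11   [178*(-2) + 33*(11) = 7]
q=1: r=6, s=3, t=-16   [178*(3) + 33*(-16) = 6]
q=1: r=1, s=-5, t=27   [178*(-5) + 33*(27) = 1]
q=6: r=0, s=33, t=-178   [178*(33) + 33*(-178) = 0]
GCD = 1 with t = 27, so 33*(27) ≡ 1 (mod 178)
Inverse = 27 mod 178 = 27
Check: 33 * 27 = 891 ≡ 1 (mod 178)

33^(-1) ≡ 27 (mod 178)


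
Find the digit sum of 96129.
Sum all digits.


9 + 6 + 1 + 2 + 9 = 27


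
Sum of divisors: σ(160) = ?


Divisors of 160: 1, 2, 4, 5, 8, 10, 16, 20, 32, 40, 80, 160
Sum = 1 + 2 + 4 + 5 + 8 + 10 + 16 + 20 + 32 + 40 + 80 + 160 = 378

σ(160) = 378


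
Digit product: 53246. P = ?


5 × 3 × 2 × 4 × 6 = 720


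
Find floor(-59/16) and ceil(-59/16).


-59/16 = -3.6875
floor = -4
ceil = -3

floor = -4, ceil = -3


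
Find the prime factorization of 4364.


4364 / 2 = 2182
2182 / 2 = 1091
1091 / 1091 = 1
4364 = 2^2 × 1091


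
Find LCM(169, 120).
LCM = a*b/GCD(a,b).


GCD(169, 120) = 1
LCM = 169*120/1 = 20280/1 = 20280

LCM = 20280


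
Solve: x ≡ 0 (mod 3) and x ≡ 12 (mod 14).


M = 3*14 = 42
M1 = M/3 = 14, M2 = M/14 = 3
M1^(-1) mod 3 = 2, M2^(-1) mod 14 = 5
x = 0*14*2 + 12*3*5 = 180
180 mod 42 = 12
Check: 12 mod 3 = 0 ✓, 12 mod 14 = 12 ✓

x ≡ 12 (mod 42)


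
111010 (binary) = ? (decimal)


111010 (base 2) = 58 (decimal)
58 (decimal) = 58 (base 10)


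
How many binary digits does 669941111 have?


669941111 in base 2 = 100111111011100111110101110111
Number of digits = 30

30 digits (base 2)


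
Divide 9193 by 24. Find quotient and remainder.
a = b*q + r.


9193 = 24 * 383 + 1
Check: 9192 + 1 = 9193

q = 383, r = 1


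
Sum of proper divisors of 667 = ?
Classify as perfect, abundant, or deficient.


Proper divisors: 1, 23, 29
Sum = 1 + 23 + 29 = 53
53 < 667 → deficient

s(667) = 53 (deficient)


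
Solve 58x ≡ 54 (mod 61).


GCD(58, 61) = 1, unique solution
a^(-1) mod 61 = 20
x = 20 * 54 mod 61 = 43

x ≡ 43 (mod 61)


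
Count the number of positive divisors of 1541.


1541 = 23^1 × 67^1
d(1541) = (1+1) × (1+1) = 4

4 divisors


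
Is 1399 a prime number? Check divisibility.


Check divisors up to sqrt(1399) = 37.4032
No divisors found.
1399 is prime.

Yes, 1399 is prime


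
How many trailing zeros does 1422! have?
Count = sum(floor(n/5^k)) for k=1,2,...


floor(1422/5) = 284
floor(1422/25) = 56
floor(1422/125) = 11
floor(1422/625) = 2
Total = 353

353 trailing zeros


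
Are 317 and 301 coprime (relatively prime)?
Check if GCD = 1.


Euclidean algorithm:
317 = 1 * 301 + 16
301 = 18 * 16 + 13
16 = 1 * 13 + 3
13 = 4 * 3 + 1
3 = 3 * 1 + 0
GCD(317, 301) = 1

Yes, coprime (GCD = 1)


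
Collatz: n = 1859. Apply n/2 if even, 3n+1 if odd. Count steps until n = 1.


1859 → 5578 → 2789 → 8368 → 4184 → 2092 → 1046 → 523 → 1570 → 785 → 2356 → 1178 → 589 → 1768 → 884 → 442 → 221 → 664 → 332 → 166 → 83 → 250 → 125 → 376 → 188 → 94 → 47 → 142 → 71 → 214 → 107 → 322 → 161 → 484 → 242 → 121 → 364 → 182 → 91 → 274 → 137 → 412 → 206 → 103 → 310 → 155 → 466 → 233 → 700 → 350 → 175 → 526 → 263 → 790 → 395 → 1186 → 593 → 1780 → 890 → 445 → 1336 → 668 → 334 → 167 → 502 → 251 → 754 → 377 → 1132 → 566 → 283 → 850 → 425 → 1276 → 638 → 319 → 958 → 479 → 1438 → 719 → 2158 → 1079 → 3238 → 1619 → 4858 → 2429 → 7288 → 3644 → 1822 → 911 → 2734 → 1367 → 4102 → 2051 → 6154 → 3077 → 9232 → 4616 → 2308 → 1154 → 577 → 1732 → 866 → 433 → 1300 → 650 → 325 → 976 → 488 → 244 → 122 → 61 → 184 → 92 → 46 → 23 → 70 → 35 → 106 → 53 → 160 → 80 → 40 → 20 → 10 → 5 → 16 → 8 → 4 → 2 → 1
Total steps = 130

130 steps


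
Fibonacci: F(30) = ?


Sequence: 1, 1, 2, 3, 5, 8, 13, 21, 34, 55, 89, 144, 233, 377, 610, 987, 1597, 2584, 4181, 6765, 10946, 17711, 28657, 46368, 75025, 121393, 196418, 317811, 514229, 832040
F(30) = 832040


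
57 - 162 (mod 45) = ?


57 - 162 = -105
-105 mod 45 = 30


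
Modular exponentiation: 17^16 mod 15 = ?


17^1 mod 15 = 2
17^2 mod 15 = 4
17^3 mod 15 = 8
17^4 mod 15 = 1
17^5 mod 15 = 2
17^6 mod 15 = 4
17^7 mod 15 = 8
17^8 mod 15 = 1
17^9 mod 15 = 2
17^10 mod 15 = 4
17^11 mod 15 = 8
17^12 mod 15 = 1
17^13 mod 15 = 2
17^14 mod 15 = 4
17^15 mod 15 = 8
17^16 mod 15 = 1


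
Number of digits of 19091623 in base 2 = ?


19091623 in base 2 = 1001000110101000010100111
Number of digits = 25

25 digits (base 2)


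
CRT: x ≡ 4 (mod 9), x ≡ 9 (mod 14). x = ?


M = 9*14 = 126
M1 = M/9 = 14, M2 = M/14 = 9
M1^(-1) mod 9 = 2, M2^(-1) mod 14 = 11
x = 4*14*2 + 9*9*11 = 1003
1003 mod 126 = 121
Check: 121 mod 9 = 4 ✓, 121 mod 14 = 9 ✓

x ≡ 121 (mod 126)


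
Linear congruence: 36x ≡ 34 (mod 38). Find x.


GCD(36, 38) = 2 divides 34
Divide: 18x ≡ 17 (mod 19)
x ≡ 2 (mod 19)


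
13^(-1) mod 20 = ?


Use the extended Euclidean algorithm on (20, 13); each row r = 20*s + 13*t:
r=20, s=1, t=0
r=13, s=0, t=1
q=1: r=7, s=1, t=-1   [20*(1) + 13*(-1) = 7]
q=1: r=6, s=-1, t=2   [20*(-1) + 13*(2) = 6]
q=1: r=1, s=2, t=-3   [20*(2) + 13*(-3) = 1]
q=6: r=0, s=-13, t=20   [20*(-13) + 13*(20) = 0]
GCD = 1 with t = -3, so 13*(-3) ≡ 1 (mod 20)
Inverse = -3 mod 20 = 17
Check: 13 * 17 = 221 ≡ 1 (mod 20)

13^(-1) ≡ 17 (mod 20)


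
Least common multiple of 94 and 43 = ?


GCD(94, 43) = 1
LCM = 94*43/1 = 4042/1 = 4042

LCM = 4042


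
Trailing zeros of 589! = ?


floor(589/5) = 117
floor(589/25) = 23
floor(589/125) = 4
Total = 144

144 trailing zeros


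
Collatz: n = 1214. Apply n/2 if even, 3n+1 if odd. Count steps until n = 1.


1214 → 607 → 1822 → 911 → 2734 → 1367 → 4102 → 2051 → 6154 → 3077 → 9232 → 4616 → 2308 → 1154 → 577 → 1732 → 866 → 433 → 1300 → 650 → 325 → 976 → 488 → 244 → 122 → 61 → 184 → 92 → 46 → 23 → 70 → 35 → 106 → 53 → 160 → 80 → 40 → 20 → 10 → 5 → 16 → 8 → 4 → 2 → 1
Total steps = 44

44 steps


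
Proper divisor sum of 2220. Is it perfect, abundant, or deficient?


Proper divisors: 1, 2, 3, 4, 5, 6, 10, 12, 15, 20, 30, 37, 60, 74, 111, 148, 185, 222, 370, 444, 555, 740, 1110
Sum = 1 + 2 + 3 + 4 + 5 + 6 + 10 + 12 + 15 + 20 + 30 + 37 + 60 + 74 + 111 + 148 + 185 + 222 + 370 + 444 + 555 + 740 + 1110 = 4164
4164 > 2220 → abundant

s(2220) = 4164 (abundant)


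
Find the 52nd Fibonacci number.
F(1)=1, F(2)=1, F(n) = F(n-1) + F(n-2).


Sequence: 1, 1, 2, 3, 5, 8, 13, 21, 34, 55, 89, 144, 233, 377, 610, 987, 1597, 2584, 4181, 6765, 10946, 17711, 28657, 46368, 75025, 121393, 196418, 317811, 514229, 832040, 1346269, 2178309, 3524578, 5702887, 9227465, 14930352, 24157817, 39088169, 63245986, 102334155, 165580141, 267914296, 433494437, 701408733, 1134903170, 1836311903, 2971215073, 4807526976, 7778742049, 12586269025, 20365011074, 32951280099
F(52) = 32951280099


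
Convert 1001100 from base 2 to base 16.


1001100 (base 2) = 76 (decimal)
76 (decimal) = 4C (base 16)


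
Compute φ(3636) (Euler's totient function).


3636 = 2^2 × 3^2 × 101
Prime factors: 2, 3, 101
φ(3636) = 3636 × (1-1/2) × (1-1/3) × (1-1/101)
= 3636 × 1/2 × 2/3 × 100/101 = 1200

φ(3636) = 1200


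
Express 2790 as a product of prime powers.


2790 / 2 = 1395
1395 / 3 = 465
465 / 3 = 155
155 / 5 = 31
31 / 31 = 1
2790 = 2 × 3^2 × 5 × 31


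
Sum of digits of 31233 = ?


3 + 1 + 2 + 3 + 3 = 12


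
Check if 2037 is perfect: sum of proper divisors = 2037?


Proper divisors of 2037: 1, 3, 7, 21, 97, 291, 679
Sum = 1 + 3 + 7 + 21 + 97 + 291 + 679 = 1099

No, 2037 is not perfect (1099 ≠ 2037)


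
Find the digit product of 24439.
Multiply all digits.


2 × 4 × 4 × 3 × 9 = 864


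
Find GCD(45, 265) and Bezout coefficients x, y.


Tabular extended Euclidean (each row: r = 45*s + 265*t):
r=45, s=1, t=0
r=265, s=0, t=1
q=0: r=45, s=1, t=0   [45*(1) + 265*(0) = 45]
q=5: r=40, s=-5, t=1   [45*(-5) + 265*(1) = 40]
q=1: r=5, s=6, t=-1   [45*(6) + 265*(-1) = 5]
q=8: r=0, s=-53, t=9   [45*(-53) + 265*(9) = 0]
GCD = 5; from the row with r=5: x=6, y=-1
Check: 45*(6) + 265*(-1) = 270 - 265 = 5

GCD = 5, x = 6, y = -1


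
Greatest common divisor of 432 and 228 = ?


432 = 1 * 228 + 204
228 = 1 * 204 + 24
204 = 8 * 24 + 12
24 = 2 * 12 + 0
GCD = 12


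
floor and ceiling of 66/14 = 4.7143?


66/14 = 4.7143
floor = 4
ceil = 5

floor = 4, ceil = 5


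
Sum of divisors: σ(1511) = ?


Divisors of 1511: 1, 1511
Sum = 1 + 1511 = 1512

σ(1511) = 1512


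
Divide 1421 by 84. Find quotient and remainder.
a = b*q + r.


1421 = 84 * 16 + 77
Check: 1344 + 77 = 1421

q = 16, r = 77


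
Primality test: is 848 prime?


848 / 2 = 424 (exact division)
848 is NOT prime.

No, 848 is not prime


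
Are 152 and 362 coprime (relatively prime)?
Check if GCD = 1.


Euclidean algorithm:
362 = 2 * 152 + 58
152 = 2 * 58 + 36
58 = 1 * 36 + 22
36 = 1 * 22 + 14
22 = 1 * 14 + 8
14 = 1 * 8 + 6
8 = 1 * 6 + 2
6 = 3 * 2 + 0
GCD(152, 362) = 2

No, not coprime (GCD = 2)


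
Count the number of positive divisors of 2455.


2455 = 5^1 × 491^1
d(2455) = (1+1) × (1+1) = 4

4 divisors


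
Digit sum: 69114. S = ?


6 + 9 + 1 + 1 + 4 = 21


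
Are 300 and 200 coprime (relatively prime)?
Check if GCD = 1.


Euclidean algorithm:
300 = 1 * 200 + 100
200 = 2 * 100 + 0
GCD(300, 200) = 100

No, not coprime (GCD = 100)


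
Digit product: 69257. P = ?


6 × 9 × 2 × 5 × 7 = 3780


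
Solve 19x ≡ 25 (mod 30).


GCD(19, 30) = 1, unique solution
a^(-1) mod 30 = 19
x = 19 * 25 mod 30 = 25

x ≡ 25 (mod 30)


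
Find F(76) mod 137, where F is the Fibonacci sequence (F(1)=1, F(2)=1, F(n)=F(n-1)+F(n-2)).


F(k) mod 137 for k=1..76:
1, 1, 2, 3, 5, 8, 13, 21, 34, 55, 89, 7, 96, 103, 62, 28, 90, 118, 71, 52, 123, 38, 24, 62, 86, 11, 97, 108, 68, 39, 107, 9, 116, 125, 104, 92, 59, 14, 73, 87, 23, 110, 133, 106, 102, 71, 36, 107, 6, 113, 119, 95, 77, 35, 112, 10, 122, 132, 117, 112, 92, 67, 22, 89, 111, 63, 37, 100, 0, 100, 100, 63, 26, 89, 115, 67
F(76) mod 137 = 67


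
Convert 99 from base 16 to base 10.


99 (base 16) = 153 (decimal)
153 (decimal) = 153 (base 10)


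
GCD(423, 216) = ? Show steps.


423 = 1 * 216 + 207
216 = 1 * 207 + 9
207 = 23 * 9 + 0
GCD = 9


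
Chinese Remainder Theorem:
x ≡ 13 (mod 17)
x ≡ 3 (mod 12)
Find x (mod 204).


M = 17*12 = 204
M1 = M/17 = 12, M2 = M/12 = 17
M1^(-1) mod 17 = 10, M2^(-1) mod 12 = 5
x = 13*12*10 + 3*17*5 = 1815
1815 mod 204 = 183
Check: 183 mod 17 = 13 ✓, 183 mod 12 = 3 ✓

x ≡ 183 (mod 204)


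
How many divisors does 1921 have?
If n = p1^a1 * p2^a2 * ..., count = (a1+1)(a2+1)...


1921 = 17^1 × 113^1
d(1921) = (1+1) × (1+1) = 4

4 divisors


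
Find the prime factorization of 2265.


2265 / 3 = 755
755 / 5 = 151
151 / 151 = 1
2265 = 3 × 5 × 151


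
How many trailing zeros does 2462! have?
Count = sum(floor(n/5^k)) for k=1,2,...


floor(2462/5) = 492
floor(2462/25) = 98
floor(2462/125) = 19
floor(2462/625) = 3
Total = 612

612 trailing zeros


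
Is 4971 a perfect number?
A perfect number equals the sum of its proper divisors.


Proper divisors of 4971: 1, 3, 1657
Sum = 1 + 3 + 1657 = 1661

No, 4971 is not perfect (1661 ≠ 4971)


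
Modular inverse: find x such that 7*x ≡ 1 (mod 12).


Use the extended Euclidean algorithm on (12, 7); each row r = 12*s + 7*t:
r=12, s=1, t=0
r=7, s=0, t=1
q=1: r=5, s=1, t=-1   [12*(1) + 7*(-1) = 5]
q=1: r=2, s=-1, t=2   [12*(-1) + 7*(2) = 2]
q=2: r=1, s=3, t=-5   [12*(3) + 7*(-5) = 1]
q=2: r=0, s=-7, t=12   [12*(-7) + 7*(12) = 0]
GCD = 1 with t = -5, so 7*(-5) ≡ 1 (mod 12)
Inverse = -5 mod 12 = 7
Check: 7 * 7 = 49 ≡ 1 (mod 12)

7^(-1) ≡ 7 (mod 12)


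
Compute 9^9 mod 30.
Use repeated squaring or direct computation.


9^1 mod 30 = 9
9^2 mod 30 = 21
9^3 mod 30 = 9
9^4 mod 30 = 21
9^5 mod 30 = 9
9^6 mod 30 = 21
9^7 mod 30 = 9
9^8 mod 30 = 21
9^9 mod 30 = 9


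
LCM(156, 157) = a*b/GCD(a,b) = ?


GCD(156, 157) = 1
LCM = 156*157/1 = 24492/1 = 24492

LCM = 24492


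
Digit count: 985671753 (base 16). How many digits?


985671753 in base 16 = 3AC02849
Number of digits = 8

8 digits (base 16)


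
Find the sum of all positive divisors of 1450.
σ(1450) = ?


Divisors of 1450: 1, 2, 5, 10, 25, 29, 50, 58, 145, 290, 725, 1450
Sum = 1 + 2 + 5 + 10 + 25 + 29 + 50 + 58 + 145 + 290 + 725 + 1450 = 2790

σ(1450) = 2790


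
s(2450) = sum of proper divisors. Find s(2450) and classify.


Proper divisors: 1, 2, 5, 7, 10, 14, 25, 35, 49, 50, 70, 98, 175, 245, 350, 490, 1225
Sum = 1 + 2 + 5 + 7 + 10 + 14 + 25 + 35 + 49 + 50 + 70 + 98 + 175 + 245 + 350 + 490 + 1225 = 2851
2851 > 2450 → abundant

s(2450) = 2851 (abundant)


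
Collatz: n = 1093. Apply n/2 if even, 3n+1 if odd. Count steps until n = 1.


1093 → 3280 → 1640 → 820 → 410 → 205 → 616 → 308 → 154 → 77 → 232 → 116 → 58 → 29 → 88 → 44 → 22 → 11 → 34 → 17 → 52 → 26 → 13 → 40 → 20 → 10 → 5 → 16 → 8 → 4 → 2 → 1
Total steps = 31

31 steps


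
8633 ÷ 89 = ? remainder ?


8633 = 89 * 97 + 0
Check: 8633 + 0 = 8633

q = 97, r = 0


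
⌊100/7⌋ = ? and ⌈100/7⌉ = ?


100/7 = 14.2857
floor = 14
ceil = 15

floor = 14, ceil = 15


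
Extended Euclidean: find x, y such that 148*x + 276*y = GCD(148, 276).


Tabular extended Euclidean (each row: r = 148*s + 276*t):
r=148, s=1, t=0
r=276, s=0, t=1
q=0: r=148, s=1, t=0   [148*(1) + 276*(0) = 148]
q=1: r=128, s=-1, t=1   [148*(-1) + 276*(1) = 128]
q=1: r=20, s=2, t=-1   [148*(2) + 276*(-1) = 20]
q=6: r=8, s=-13, t=7   [148*(-13) + 276*(7) = 8]
q=2: r=4, s=28, t=-15   [148*(28) + 276*(-15) = 4]
q=2: r=0, s=-69, t=37   [148*(-69) + 276*(37) = 0]
GCD = 4; from the row with r=4: x=28, y=-15
Check: 148*(28) + 276*(-15) = 4144 - 4140 = 4

GCD = 4, x = 28, y = -15


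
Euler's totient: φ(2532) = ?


2532 = 2^2 × 3 × 211
Prime factors: 2, 3, 211
φ(2532) = 2532 × (1-1/2) × (1-1/3) × (1-1/211)
= 2532 × 1/2 × 2/3 × 210/211 = 840

φ(2532) = 840


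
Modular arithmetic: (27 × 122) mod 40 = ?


27 × 122 = 3294
3294 mod 40 = 14


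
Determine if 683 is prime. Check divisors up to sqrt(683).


Check divisors up to sqrt(683) = 26.1343
No divisors found.
683 is prime.

Yes, 683 is prime


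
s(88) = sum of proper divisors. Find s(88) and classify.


Proper divisors: 1, 2, 4, 8, 11, 22, 44
Sum = 1 + 2 + 4 + 8 + 11 + 22 + 44 = 92
92 > 88 → abundant

s(88) = 92 (abundant)


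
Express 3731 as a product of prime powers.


3731 / 7 = 533
533 / 13 = 41
41 / 41 = 1
3731 = 7 × 13 × 41


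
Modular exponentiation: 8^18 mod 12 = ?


8^1 mod 12 = 8
8^2 mod 12 = 4
8^3 mod 12 = 8
8^4 mod 12 = 4
8^5 mod 12 = 8
8^6 mod 12 = 4
8^7 mod 12 = 8
8^8 mod 12 = 4
8^9 mod 12 = 8
8^10 mod 12 = 4
8^11 mod 12 = 8
8^12 mod 12 = 4
8^13 mod 12 = 8
8^14 mod 12 = 4
8^15 mod 12 = 8
8^16 mod 12 = 4
8^17 mod 12 = 8
8^18 mod 12 = 4


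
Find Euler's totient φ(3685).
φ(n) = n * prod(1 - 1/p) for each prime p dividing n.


3685 = 5 × 11 × 67
Prime factors: 5, 11, 67
φ(3685) = 3685 × (1-1/5) × (1-1/11) × (1-1/67)
= 3685 × 4/5 × 10/11 × 66/67 = 2640

φ(3685) = 2640


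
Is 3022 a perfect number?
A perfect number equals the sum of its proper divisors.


Proper divisors of 3022: 1, 2, 1511
Sum = 1 + 2 + 1511 = 1514

No, 3022 is not perfect (1514 ≠ 3022)


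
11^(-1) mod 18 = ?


Use the extended Euclidean algorithm on (18, 11); each row r = 18*s + 11*t:
r=18, s=1, t=0
r=11, s=0, t=1
q=1: r=7, s=1, t=-1   [18*(1) + 11*(-1) = 7]
q=1: r=4, s=-1, t=2   [18*(-1) + 11*(2) = 4]
q=1: r=3, s=2, t=-3   [18*(2) + 11*(-3) = 3]
q=1: r=1, s=-3, t=5   [18*(-3) + 11*(5) = 1]
q=3: r=0, s=11, t=-18   [18*(11) + 11*(-18) = 0]
GCD = 1 with t = 5, so 11*(5) ≡ 1 (mod 18)
Inverse = 5 mod 18 = 5
Check: 11 * 5 = 55 ≡ 1 (mod 18)

11^(-1) ≡ 5 (mod 18)


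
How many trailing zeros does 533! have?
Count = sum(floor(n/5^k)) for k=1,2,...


floor(533/5) = 106
floor(533/25) = 21
floor(533/125) = 4
Total = 131

131 trailing zeros


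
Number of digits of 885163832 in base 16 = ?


885163832 in base 16 = 34C28738
Number of digits = 8

8 digits (base 16)


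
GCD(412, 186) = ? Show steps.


412 = 2 * 186 + 40
186 = 4 * 40 + 26
40 = 1 * 26 + 14
26 = 1 * 14 + 12
14 = 1 * 12 + 2
12 = 6 * 2 + 0
GCD = 2


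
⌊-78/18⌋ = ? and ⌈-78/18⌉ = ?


-78/18 = -4.3333
floor = -5
ceil = -4

floor = -5, ceil = -4


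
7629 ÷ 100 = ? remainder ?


7629 = 100 * 76 + 29
Check: 7600 + 29 = 7629

q = 76, r = 29


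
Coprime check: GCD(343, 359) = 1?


Euclidean algorithm:
359 = 1 * 343 + 16
343 = 21 * 16 + 7
16 = 2 * 7 + 2
7 = 3 * 2 + 1
2 = 2 * 1 + 0
GCD(343, 359) = 1

Yes, coprime (GCD = 1)


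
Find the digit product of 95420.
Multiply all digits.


9 × 5 × 4 × 2 × 0 = 0


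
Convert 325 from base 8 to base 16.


325 (base 8) = 213 (decimal)
213 (decimal) = D5 (base 16)
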